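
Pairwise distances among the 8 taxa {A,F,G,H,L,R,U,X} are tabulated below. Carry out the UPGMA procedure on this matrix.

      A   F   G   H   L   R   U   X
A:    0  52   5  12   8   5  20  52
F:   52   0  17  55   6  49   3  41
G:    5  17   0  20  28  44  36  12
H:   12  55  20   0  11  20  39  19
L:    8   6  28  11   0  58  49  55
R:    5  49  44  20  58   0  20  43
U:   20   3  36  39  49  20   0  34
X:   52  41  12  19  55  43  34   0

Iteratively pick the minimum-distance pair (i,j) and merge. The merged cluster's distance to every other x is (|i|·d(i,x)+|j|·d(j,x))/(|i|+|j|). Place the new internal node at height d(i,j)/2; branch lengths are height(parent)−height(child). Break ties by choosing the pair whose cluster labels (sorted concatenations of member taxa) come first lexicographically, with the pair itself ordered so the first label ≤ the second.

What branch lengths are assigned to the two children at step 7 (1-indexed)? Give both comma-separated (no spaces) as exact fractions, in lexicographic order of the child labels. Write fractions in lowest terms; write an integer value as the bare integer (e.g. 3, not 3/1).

159/140,128/7

1. join F+U (d=3) ⇒ FU; edges |F|=3/2, |U|=3/2
  updated: d(A,FU)=36, d(FU,G)=53/2, d(FU,H)=47, d(FU,L)=55/2, d(FU,R)=69/2, d(FU,X)=75/2
2. join A+G (d=5) ⇒ AG; edges |A|=5/2, |G|=5/2
  updated: d(AG,FU)=125/4, d(AG,H)=16, d(AG,L)=18, d(AG,R)=49/2, d(AG,X)=32
3. join H+L (d=11) ⇒ HL; edges |H|=11/2, |L|=11/2
  updated: d(AG,HL)=17, d(FU,HL)=149/4, d(HL,R)=39, d(HL,X)=37
4. join AG+HL (d=17) ⇒ AGHL; edges |AG|=6, |HL|=3
  updated: d(AGHL,FU)=137/4, d(AGHL,R)=127/4, d(AGHL,X)=69/2
5. join AGHL+R (d=127/4) ⇒ AGHLR; edges |AGHL|=59/8, |R|=127/8
  updated: d(AGHLR,FU)=343/10, d(AGHLR,X)=181/5
6. join AGHLR+FU (d=343/10) ⇒ AFGHLRU; edges |AGHLR|=51/40, |FU|=313/20
  updated: d(AFGHLRU,X)=256/7
7. join AFGHLRU+X (d=256/7) ⇒ AFGHLRUX; edges |AFGHLRU|=159/140, |X|=128/7
final tree: (((((A:5/2,G:5/2):6,(H:11/2,L:11/2):3):59/8,R:127/8):51/40,(F:3/2,U:3/2):313/20):159/140,X:128/7)
total length: 24527/280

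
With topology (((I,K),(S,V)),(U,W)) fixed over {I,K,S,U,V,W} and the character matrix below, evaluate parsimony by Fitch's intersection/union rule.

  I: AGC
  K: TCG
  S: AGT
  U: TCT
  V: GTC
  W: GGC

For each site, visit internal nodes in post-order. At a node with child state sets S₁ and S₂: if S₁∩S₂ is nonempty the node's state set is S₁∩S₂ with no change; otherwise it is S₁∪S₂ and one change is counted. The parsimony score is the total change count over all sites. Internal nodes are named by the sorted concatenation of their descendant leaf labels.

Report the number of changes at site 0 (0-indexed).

[col 0] IK: children I:{A}, K:{T} ∪→ {A,T}; cost 1
[col 0] SV: children S:{A}, V:{G} ∪→ {A,G}; cost 1
[col 0] IKSV: children IK:{A,T}, SV:{A,G} ∩→ {A}; cost 0
[col 0] UW: children U:{T}, W:{G} ∪→ {G,T}; cost 1
[col 0] IKSUVW: children IKSV:{A}, UW:{G,T} ∪→ {A,G,T}; cost 1
[col 1] IK: children I:{G}, K:{C} ∪→ {C,G}; cost 1
[col 1] SV: children S:{G}, V:{T} ∪→ {G,T}; cost 1
[col 1] IKSV: children IK:{C,G}, SV:{G,T} ∩→ {G}; cost 0
[col 1] UW: children U:{C}, W:{G} ∪→ {C,G}; cost 1
[col 1] IKSUVW: children IKSV:{G}, UW:{C,G} ∩→ {G}; cost 0
[col 2] IK: children I:{C}, K:{G} ∪→ {C,G}; cost 1
[col 2] SV: children S:{T}, V:{C} ∪→ {C,T}; cost 1
[col 2] IKSV: children IK:{C,G}, SV:{C,T} ∩→ {C}; cost 0
[col 2] UW: children U:{T}, W:{C} ∪→ {C,T}; cost 1
[col 2] IKSUVW: children IKSV:{C}, UW:{C,T} ∩→ {C}; cost 0
per-site changes: [4, 3, 3]; total = 10

4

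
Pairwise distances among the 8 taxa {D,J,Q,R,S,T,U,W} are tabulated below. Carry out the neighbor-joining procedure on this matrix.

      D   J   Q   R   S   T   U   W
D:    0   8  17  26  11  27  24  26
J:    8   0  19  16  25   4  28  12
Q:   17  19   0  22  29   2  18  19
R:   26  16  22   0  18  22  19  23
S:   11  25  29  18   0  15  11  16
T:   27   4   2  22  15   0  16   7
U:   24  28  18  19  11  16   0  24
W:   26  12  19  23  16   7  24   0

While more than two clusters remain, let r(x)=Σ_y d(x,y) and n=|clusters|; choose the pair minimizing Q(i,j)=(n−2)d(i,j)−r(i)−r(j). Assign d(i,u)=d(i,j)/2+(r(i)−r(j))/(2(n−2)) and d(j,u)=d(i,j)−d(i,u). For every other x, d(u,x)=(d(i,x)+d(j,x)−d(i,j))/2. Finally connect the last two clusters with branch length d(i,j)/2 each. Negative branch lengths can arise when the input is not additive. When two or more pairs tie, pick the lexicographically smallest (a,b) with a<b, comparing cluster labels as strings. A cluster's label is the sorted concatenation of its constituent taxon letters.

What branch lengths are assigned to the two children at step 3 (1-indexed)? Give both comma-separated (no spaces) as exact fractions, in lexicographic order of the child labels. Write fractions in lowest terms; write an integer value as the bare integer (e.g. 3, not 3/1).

4,7

step 1: merge (Q,T) at d=2, Q=-207; branch lengths Q→15/4, T→-7/4; new cluster QT
  updated: d(D,QT)=21, d(J,QT)=21/2, d(QT,R)=21, d(QT,S)=21, d(QT,U)=16, d(QT,W)=12
step 2: merge (D,J) at d=8, Q=-351/2; branch lengths D→113/20, J→47/20; new cluster DJ
  updated: d(DJ,QT)=47/4, d(DJ,R)=17, d(DJ,S)=14, d(DJ,U)=22, d(DJ,W)=15
step 3: merge (S,U) at d=11, Q=-128; branch lengths S→4, U→7; new cluster SU
  updated: d(DJ,SU)=25/2, d(QT,SU)=13, d(R,SU)=13, d(SU,W)=29/2
step 4: merge (R,SU) at d=13, Q=-88; branch lengths R→10, SU→3; new cluster RSU
  updated: d(DJ,RSU)=33/4, d(QT,RSU)=21/2, d(RSU,W)=49/4
step 5: merge (DJ,RSU) at d=33/4, Q=-99/2; branch lengths DJ→41/8, RSU→25/8; new cluster DJRSU
  updated: d(DJRSU,QT)=7, d(DJRSU,W)=19/2
step 6: merge (DJRSU,QT) at d=7, Q=-57/2; branch lengths DJRSU→9/4, QT→19/4; new cluster DJQRSTU
  updated: d(DJQRSTU,W)=29/4
step 7: merge (DJQRSTU,W) at d=29/4; branch lengths DJQRSTU→29/8, W→29/8; new cluster DJQRSTUW
final tree: ((((D:113/20,J:47/20):41/8,(R:10,(S:4,U:7):3):25/8):9/4,(Q:15/4,T:-7/4):19/4):29/8,W:29/8)
total length: 113/2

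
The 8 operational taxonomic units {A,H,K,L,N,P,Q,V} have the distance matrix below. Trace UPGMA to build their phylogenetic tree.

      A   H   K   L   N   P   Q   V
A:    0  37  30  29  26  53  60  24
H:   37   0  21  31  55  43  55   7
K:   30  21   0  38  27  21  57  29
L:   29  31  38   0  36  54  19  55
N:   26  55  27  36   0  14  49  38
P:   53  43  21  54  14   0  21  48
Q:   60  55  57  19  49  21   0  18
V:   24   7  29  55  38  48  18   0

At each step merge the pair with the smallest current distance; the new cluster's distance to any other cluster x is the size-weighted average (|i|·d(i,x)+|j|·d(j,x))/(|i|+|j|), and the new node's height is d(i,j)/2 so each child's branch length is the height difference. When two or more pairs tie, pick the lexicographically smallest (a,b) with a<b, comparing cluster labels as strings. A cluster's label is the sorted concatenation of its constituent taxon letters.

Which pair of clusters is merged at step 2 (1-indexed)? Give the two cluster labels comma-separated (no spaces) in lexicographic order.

N,P

iteration 1: select H,V (d=7); attach at lengths (7/2, 7/2); label the merged cluster HV
  updated: d(A,HV)=61/2, d(HV,K)=25, d(HV,L)=43, d(HV,N)=93/2, d(HV,P)=91/2, d(HV,Q)=73/2
iteration 2: select N,P (d=14); attach at lengths (7, 7); label the merged cluster NP
  updated: d(A,NP)=79/2, d(HV,NP)=46, d(K,NP)=24, d(L,NP)=45, d(NP,Q)=35
iteration 3: select L,Q (d=19); attach at lengths (19/2, 19/2); label the merged cluster LQ
  updated: d(A,LQ)=89/2, d(HV,LQ)=159/4, d(K,LQ)=95/2, d(LQ,NP)=40
iteration 4: select K,NP (d=24); attach at lengths (12, 5); label the merged cluster KNP
  updated: d(A,KNP)=109/3, d(HV,KNP)=39, d(KNP,LQ)=85/2
iteration 5: select A,HV (d=61/2); attach at lengths (61/4, 47/4); label the merged cluster AHV
  updated: d(AHV,KNP)=343/9, d(AHV,LQ)=124/3
iteration 6: select AHV,KNP (d=343/9); attach at lengths (137/36, 127/18); label the merged cluster AHKNPV
  updated: d(AHKNPV,LQ)=503/12
iteration 7: select AHKNPV,LQ (d=503/12); attach at lengths (137/72, 275/24); label the merged cluster AHKLNPQV
final tree: (((A:61/4,(H:7/2,V:7/2):47/4):137/36,(K:12,(N:7,P:7):5):127/18):137/72,(L:19/2,Q:19/2):275/24)
total length: 974/9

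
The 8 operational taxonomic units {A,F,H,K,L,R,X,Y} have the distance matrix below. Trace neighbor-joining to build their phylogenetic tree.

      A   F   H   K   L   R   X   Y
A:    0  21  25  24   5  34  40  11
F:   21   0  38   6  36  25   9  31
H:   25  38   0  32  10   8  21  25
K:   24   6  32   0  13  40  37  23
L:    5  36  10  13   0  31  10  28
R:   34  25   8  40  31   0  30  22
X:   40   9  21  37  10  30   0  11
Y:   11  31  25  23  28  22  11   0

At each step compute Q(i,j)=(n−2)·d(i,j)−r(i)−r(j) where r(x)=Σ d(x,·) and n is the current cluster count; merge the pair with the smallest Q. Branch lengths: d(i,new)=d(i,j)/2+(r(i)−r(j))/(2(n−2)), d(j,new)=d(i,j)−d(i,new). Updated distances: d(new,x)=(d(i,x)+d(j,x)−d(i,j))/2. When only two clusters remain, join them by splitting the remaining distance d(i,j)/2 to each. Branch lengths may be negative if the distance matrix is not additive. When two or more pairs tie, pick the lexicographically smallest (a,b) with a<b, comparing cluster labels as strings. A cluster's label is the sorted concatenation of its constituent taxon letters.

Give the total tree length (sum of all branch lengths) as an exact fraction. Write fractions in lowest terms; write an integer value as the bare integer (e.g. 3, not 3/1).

131/2

iteration 1: select F,K (d=6, Q=-305); attach at lengths (9/4, 15/4); label the merged cluster FK
  updated: d(A,FK)=39/2, d(FK,H)=32, d(FK,L)=43/2, d(FK,R)=59/2, d(FK,X)=20, d(FK,Y)=24
iteration 2: select H,R (d=8, Q=-471/2); attach at lengths (13/20, 147/20); label the merged cluster HR
  updated: d(A,HR)=51/2, d(FK,HR)=107/4, d(HR,L)=33/2, d(HR,X)=43/2, d(HR,Y)=39/2
iteration 3: select A,L (d=5, Q=-162); attach at lengths (5, 0); label the merged cluster AL
  updated: d(AL,FK)=18, d(AL,HR)=37/2, d(AL,X)=45/2, d(AL,Y)=17
iteration 4: select X,Y (d=11, Q=-227/2); attach at lengths (73/12, 59/12); label the merged cluster XY
  updated: d(AL,XY)=57/4, d(FK,XY)=33/2, d(HR,XY)=15
iteration 5: select AL,FK (d=18, Q=-76); attach at lengths (51/8, 93/8); label the merged cluster AFKL
  updated: d(AFKL,HR)=109/8, d(AFKL,XY)=51/8
iteration 6: select AFKL,HR (d=109/8, Q=-35); attach at lengths (5/2, 89/8); label the merged cluster AFHKLR
  updated: d(AFHKLR,XY)=31/8
iteration 7: select AFHKLR,XY (d=31/8); attach at lengths (31/16, 31/16); label the merged cluster AFHKLRXY
final tree: ((((A:5,L:0):51/8,(F:9/4,K:15/4):93/8):5/2,(H:13/20,R:147/20):89/8):31/16,(X:73/12,Y:59/12):31/16)
total length: 131/2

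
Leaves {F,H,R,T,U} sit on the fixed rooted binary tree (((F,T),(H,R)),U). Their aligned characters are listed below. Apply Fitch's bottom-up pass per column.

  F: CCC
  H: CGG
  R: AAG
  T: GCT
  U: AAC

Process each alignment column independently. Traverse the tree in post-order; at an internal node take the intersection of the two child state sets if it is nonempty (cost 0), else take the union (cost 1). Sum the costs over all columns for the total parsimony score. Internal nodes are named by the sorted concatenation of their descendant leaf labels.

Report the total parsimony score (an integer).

site 0, node FT: F={C} ∪ T={G} → {C,G} (+1)
site 0, node HR: H={C} ∪ R={A} → {A,C} (+1)
site 0, node FHRT: FT={C,G} ∩ HR={A,C} → {C} (+0)
site 0, node FHRTU: FHRT={C} ∪ U={A} → {A,C} (+1)
site 1, node FT: F={C} ∩ T={C} → {C} (+0)
site 1, node HR: H={G} ∪ R={A} → {A,G} (+1)
site 1, node FHRT: FT={C} ∪ HR={A,G} → {A,C,G} (+1)
site 1, node FHRTU: FHRT={A,C,G} ∩ U={A} → {A} (+0)
site 2, node FT: F={C} ∪ T={T} → {C,T} (+1)
site 2, node HR: H={G} ∩ R={G} → {G} (+0)
site 2, node FHRT: FT={C,T} ∪ HR={G} → {C,G,T} (+1)
site 2, node FHRTU: FHRT={C,G,T} ∩ U={C} → {C} (+0)
per-site changes: [3, 2, 2]; total = 7

7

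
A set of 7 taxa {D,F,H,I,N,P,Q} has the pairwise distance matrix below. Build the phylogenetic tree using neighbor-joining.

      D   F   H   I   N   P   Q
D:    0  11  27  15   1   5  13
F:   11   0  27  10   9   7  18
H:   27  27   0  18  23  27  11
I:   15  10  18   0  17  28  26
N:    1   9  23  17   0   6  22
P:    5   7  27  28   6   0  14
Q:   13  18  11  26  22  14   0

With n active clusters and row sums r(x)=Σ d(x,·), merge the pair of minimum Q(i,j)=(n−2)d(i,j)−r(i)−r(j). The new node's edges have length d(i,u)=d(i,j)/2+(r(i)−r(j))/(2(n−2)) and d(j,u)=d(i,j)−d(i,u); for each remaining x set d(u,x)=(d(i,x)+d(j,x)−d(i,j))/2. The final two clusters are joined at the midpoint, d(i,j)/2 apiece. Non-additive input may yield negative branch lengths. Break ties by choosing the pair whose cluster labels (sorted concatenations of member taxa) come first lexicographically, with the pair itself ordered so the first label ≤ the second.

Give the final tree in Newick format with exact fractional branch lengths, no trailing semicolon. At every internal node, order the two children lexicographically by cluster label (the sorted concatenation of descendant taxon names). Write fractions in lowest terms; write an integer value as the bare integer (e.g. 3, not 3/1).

1. join H+Q (d=11, Q=-182) ⇒ HQ; edges |H|=42/5, |Q|=13/5
  updated: d(D,HQ)=29/2, d(F,HQ)=17, d(HQ,I)=33/2, d(HQ,N)=17, d(HQ,P)=15
2. join F+I (d=10, Q=-201/2) ⇒ FI; edges |F|=15/16, |I|=145/16
  updated: d(D,FI)=8, d(FI,HQ)=47/4, d(FI,N)=8, d(FI,P)=25/2
3. join FI+HQ (d=47/4, Q=-253/4) ⇒ FHIQ; edges |FI|=23/8, |HQ|=71/8
  updated: d(D,FHIQ)=43/8, d(FHIQ,N)=53/8, d(FHIQ,P)=63/8
4. join D+N (d=1, Q=-23) ⇒ DN; edges |D|=-1/16, |N|=17/16
  updated: d(DN,FHIQ)=11/2, d(DN,P)=5
5. join DN+FHIQ (d=11/2, Q=-147/8) ⇒ DFHINQ; edges |DN|=21/16, |FHIQ|=67/16
  updated: d(DFHINQ,P)=59/16
6. join DFHINQ+P (d=59/16) ⇒ DFHINPQ; edges |DFHINQ|=59/32, |P|=59/32
final tree: (((D:-1/16,N:17/16):21/16,((F:15/16,I:145/16):23/8,(H:42/5,Q:13/5):71/8):67/16):59/32,P:59/32)
total length: 687/16

(((D:-1/16,N:17/16):21/16,((F:15/16,I:145/16):23/8,(H:42/5,Q:13/5):71/8):67/16):59/32,P:59/32)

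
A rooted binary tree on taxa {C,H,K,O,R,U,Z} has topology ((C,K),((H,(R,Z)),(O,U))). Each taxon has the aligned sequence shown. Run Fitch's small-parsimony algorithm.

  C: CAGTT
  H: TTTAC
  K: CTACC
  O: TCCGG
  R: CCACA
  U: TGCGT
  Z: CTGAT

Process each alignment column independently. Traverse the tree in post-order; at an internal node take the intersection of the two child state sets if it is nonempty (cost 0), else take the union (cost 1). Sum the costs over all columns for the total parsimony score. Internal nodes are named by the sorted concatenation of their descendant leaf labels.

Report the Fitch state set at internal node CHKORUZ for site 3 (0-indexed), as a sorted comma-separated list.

A,C,G,T

[col 0] CK: children C:{C}, K:{C} ∩→ {C}; cost 0
[col 0] RZ: children R:{C}, Z:{C} ∩→ {C}; cost 0
[col 0] HRZ: children H:{T}, RZ:{C} ∪→ {C,T}; cost 1
[col 0] OU: children O:{T}, U:{T} ∩→ {T}; cost 0
[col 0] HORUZ: children HRZ:{C,T}, OU:{T} ∩→ {T}; cost 0
[col 0] CHKORUZ: children CK:{C}, HORUZ:{T} ∪→ {C,T}; cost 1
[col 1] CK: children C:{A}, K:{T} ∪→ {A,T}; cost 1
[col 1] RZ: children R:{C}, Z:{T} ∪→ {C,T}; cost 1
[col 1] HRZ: children H:{T}, RZ:{C,T} ∩→ {T}; cost 0
[col 1] OU: children O:{C}, U:{G} ∪→ {C,G}; cost 1
[col 1] HORUZ: children HRZ:{T}, OU:{C,G} ∪→ {C,G,T}; cost 1
[col 1] CHKORUZ: children CK:{A,T}, HORUZ:{C,G,T} ∩→ {T}; cost 0
[col 2] CK: children C:{G}, K:{A} ∪→ {A,G}; cost 1
[col 2] RZ: children R:{A}, Z:{G} ∪→ {A,G}; cost 1
[col 2] HRZ: children H:{T}, RZ:{A,G} ∪→ {A,G,T}; cost 1
[col 2] OU: children O:{C}, U:{C} ∩→ {C}; cost 0
[col 2] HORUZ: children HRZ:{A,G,T}, OU:{C} ∪→ {A,C,G,T}; cost 1
[col 2] CHKORUZ: children CK:{A,G}, HORUZ:{A,C,G,T} ∩→ {A,G}; cost 0
[col 3] CK: children C:{T}, K:{C} ∪→ {C,T}; cost 1
[col 3] RZ: children R:{C}, Z:{A} ∪→ {A,C}; cost 1
[col 3] HRZ: children H:{A}, RZ:{A,C} ∩→ {A}; cost 0
[col 3] OU: children O:{G}, U:{G} ∩→ {G}; cost 0
[col 3] HORUZ: children HRZ:{A}, OU:{G} ∪→ {A,G}; cost 1
[col 3] CHKORUZ: children CK:{C,T}, HORUZ:{A,G} ∪→ {A,C,G,T}; cost 1
[col 4] CK: children C:{T}, K:{C} ∪→ {C,T}; cost 1
[col 4] RZ: children R:{A}, Z:{T} ∪→ {A,T}; cost 1
[col 4] HRZ: children H:{C}, RZ:{A,T} ∪→ {A,C,T}; cost 1
[col 4] OU: children O:{G}, U:{T} ∪→ {G,T}; cost 1
[col 4] HORUZ: children HRZ:{A,C,T}, OU:{G,T} ∩→ {T}; cost 0
[col 4] CHKORUZ: children CK:{C,T}, HORUZ:{T} ∩→ {T}; cost 0
per-site changes: [2, 4, 4, 4, 4]; total = 18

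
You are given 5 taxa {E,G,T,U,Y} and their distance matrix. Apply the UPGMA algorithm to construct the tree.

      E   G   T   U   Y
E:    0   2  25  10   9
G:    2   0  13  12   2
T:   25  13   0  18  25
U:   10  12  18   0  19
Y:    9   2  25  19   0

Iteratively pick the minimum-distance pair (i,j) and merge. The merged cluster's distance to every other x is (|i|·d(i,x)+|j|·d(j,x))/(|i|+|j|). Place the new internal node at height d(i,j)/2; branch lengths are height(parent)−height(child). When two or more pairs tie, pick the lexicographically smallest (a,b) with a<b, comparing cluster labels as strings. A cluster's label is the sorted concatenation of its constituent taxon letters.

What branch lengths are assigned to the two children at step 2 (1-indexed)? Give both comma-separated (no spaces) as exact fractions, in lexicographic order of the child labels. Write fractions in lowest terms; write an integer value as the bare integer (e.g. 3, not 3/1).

iteration 1: select E,G (d=2); attach at lengths (1, 1); label the merged cluster EG
  updated: d(EG,T)=19, d(EG,U)=11, d(EG,Y)=11/2
iteration 2: select EG,Y (d=11/2); attach at lengths (7/4, 11/4); label the merged cluster EGY
  updated: d(EGY,T)=21, d(EGY,U)=41/3
iteration 3: select EGY,U (d=41/3); attach at lengths (49/12, 41/6); label the merged cluster EGUY
  updated: d(EGUY,T)=81/4
iteration 4: select EGUY,T (d=81/4); attach at lengths (79/24, 81/8); label the merged cluster EGTUY
final tree: ((((E:1,G:1):7/4,Y:11/4):49/12,U:41/6):79/24,T:81/8)
total length: 185/6

7/4,11/4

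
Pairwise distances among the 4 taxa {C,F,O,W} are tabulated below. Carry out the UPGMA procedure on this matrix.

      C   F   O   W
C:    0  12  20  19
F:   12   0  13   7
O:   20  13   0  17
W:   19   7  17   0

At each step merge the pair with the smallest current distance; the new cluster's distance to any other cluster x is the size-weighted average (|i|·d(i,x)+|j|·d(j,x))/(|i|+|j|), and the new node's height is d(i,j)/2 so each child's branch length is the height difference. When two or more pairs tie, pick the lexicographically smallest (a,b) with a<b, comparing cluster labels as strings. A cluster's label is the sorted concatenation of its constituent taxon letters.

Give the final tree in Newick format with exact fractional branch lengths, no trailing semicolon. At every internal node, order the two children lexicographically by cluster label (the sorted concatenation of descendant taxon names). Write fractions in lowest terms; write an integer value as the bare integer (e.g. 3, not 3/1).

1. join F+W (d=7) ⇒ FW; edges |F|=7/2, |W|=7/2
  updated: d(C,FW)=31/2, d(FW,O)=15
2. join FW+O (d=15) ⇒ FOW; edges |FW|=4, |O|=15/2
  updated: d(C,FOW)=17
3. join C+FOW (d=17) ⇒ CFOW; edges |C|=17/2, |FOW|=1
final tree: (C:17/2,((F:7/2,W:7/2):4,O:15/2):1)
total length: 28

(C:17/2,((F:7/2,W:7/2):4,O:15/2):1)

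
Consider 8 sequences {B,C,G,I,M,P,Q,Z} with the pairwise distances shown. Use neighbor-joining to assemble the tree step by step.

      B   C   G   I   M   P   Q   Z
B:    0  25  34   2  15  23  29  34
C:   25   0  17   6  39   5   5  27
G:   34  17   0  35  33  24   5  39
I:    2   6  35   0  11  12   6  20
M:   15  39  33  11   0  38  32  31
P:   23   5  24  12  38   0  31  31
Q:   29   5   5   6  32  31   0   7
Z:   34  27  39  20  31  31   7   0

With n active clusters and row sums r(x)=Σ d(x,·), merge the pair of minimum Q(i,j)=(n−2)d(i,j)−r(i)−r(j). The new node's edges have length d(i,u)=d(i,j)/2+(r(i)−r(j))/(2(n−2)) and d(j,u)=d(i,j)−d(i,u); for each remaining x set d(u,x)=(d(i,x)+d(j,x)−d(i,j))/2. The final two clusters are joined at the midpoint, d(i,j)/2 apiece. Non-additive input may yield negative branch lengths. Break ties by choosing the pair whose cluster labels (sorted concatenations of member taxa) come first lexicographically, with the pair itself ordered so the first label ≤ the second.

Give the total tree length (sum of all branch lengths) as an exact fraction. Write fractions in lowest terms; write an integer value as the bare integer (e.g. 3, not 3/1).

iteration 1: select G,Q (d=5, Q=-272); attach at lengths (17/2, -7/2); label the merged cluster GQ
  updated: d(B,GQ)=29, d(C,GQ)=17/2, d(GQ,I)=18, d(GQ,M)=30, d(GQ,P)=25, d(GQ,Z)=41/2
iteration 2: select C,P (d=5, Q=-439/2); attach at lengths (3/20, 97/20); label the merged cluster CP
  updated: d(B,CP)=43/2, d(CP,GQ)=57/4, d(CP,I)=13/2, d(CP,M)=36, d(CP,Z)=53/2
iteration 3: select B,M (d=15, Q=-329/2); attach at lengths (77/16, 163/16); label the merged cluster BM
  updated: d(BM,CP)=85/4, d(BM,GQ)=22, d(BM,I)=-1, d(BM,Z)=25
iteration 4: select BM,I (d=-1, Q=-455/4); attach at lengths (83/24, -107/24); label the merged cluster BIM
  updated: d(BIM,CP)=115/8, d(BIM,GQ)=41/2, d(BIM,Z)=23
iteration 5: select BIM,CP (d=115/8, Q=-337/4); attach at lengths (63/8, 13/2); label the merged cluster BCIMP
  updated: d(BCIMP,GQ)=163/16, d(BCIMP,Z)=281/16
iteration 6: select BCIMP,GQ (d=163/16, Q=-193/4); attach at lengths (29/8, 105/16); label the merged cluster BCGIMPQ
  updated: d(BCGIMPQ,Z)=223/16
iteration 7: select BCGIMPQ,Z (d=223/16); attach at lengths (223/32, 223/32); label the merged cluster BCGIMPQZ
final tree: (((((B:77/16,M:163/16):83/24,I:-107/24):63/8,(C:3/20,P:97/20):13/2):29/8,(G:17/2,Q:-7/2):105/16):223/32,Z:223/32)
total length: 125/2

125/2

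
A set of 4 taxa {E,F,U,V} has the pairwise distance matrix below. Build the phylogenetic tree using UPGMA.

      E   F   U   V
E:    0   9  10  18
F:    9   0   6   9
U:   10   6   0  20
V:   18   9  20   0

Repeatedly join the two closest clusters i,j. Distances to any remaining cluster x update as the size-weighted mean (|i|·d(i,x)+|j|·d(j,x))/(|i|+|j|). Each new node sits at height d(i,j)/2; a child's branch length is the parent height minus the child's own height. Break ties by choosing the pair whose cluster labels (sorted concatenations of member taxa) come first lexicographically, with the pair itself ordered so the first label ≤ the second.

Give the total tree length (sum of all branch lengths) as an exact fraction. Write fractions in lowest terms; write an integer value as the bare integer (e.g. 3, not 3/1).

1. join F+U (d=6) ⇒ FU; edges |F|=3, |U|=3
  updated: d(E,FU)=19/2, d(FU,V)=29/2
2. join E+FU (d=19/2) ⇒ EFU; edges |E|=19/4, |FU|=7/4
  updated: d(EFU,V)=47/3
3. join EFU+V (d=47/3) ⇒ EFUV; edges |EFU|=37/12, |V|=47/6
final tree: ((E:19/4,(F:3,U:3):7/4):37/12,V:47/6)
total length: 281/12

281/12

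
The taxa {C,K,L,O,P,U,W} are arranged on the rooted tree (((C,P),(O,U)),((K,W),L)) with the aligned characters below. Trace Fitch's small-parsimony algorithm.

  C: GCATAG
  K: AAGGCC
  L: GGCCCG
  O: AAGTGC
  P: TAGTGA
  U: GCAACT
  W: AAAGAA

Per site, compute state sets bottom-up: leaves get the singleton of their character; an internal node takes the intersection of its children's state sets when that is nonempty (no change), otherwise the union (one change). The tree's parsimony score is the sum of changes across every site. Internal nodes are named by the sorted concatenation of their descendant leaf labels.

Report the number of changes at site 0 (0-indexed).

3

CP@0: {G} ∪ {T} = {G,T} (union, +1)
OU@0: {A} ∪ {G} = {A,G} (union, +1)
COPU@0: {G,T} ∩ {A,G} = {G} (intersection, +0)
KW@0: {A} ∩ {A} = {A} (intersection, +0)
KLW@0: {A} ∪ {G} = {A,G} (union, +1)
CKLOPUW@0: {G} ∩ {A,G} = {G} (intersection, +0)
CP@1: {C} ∪ {A} = {A,C} (union, +1)
OU@1: {A} ∪ {C} = {A,C} (union, +1)
COPU@1: {A,C} ∩ {A,C} = {A,C} (intersection, +0)
KW@1: {A} ∩ {A} = {A} (intersection, +0)
KLW@1: {A} ∪ {G} = {A,G} (union, +1)
CKLOPUW@1: {A,C} ∩ {A,G} = {A} (intersection, +0)
CP@2: {A} ∪ {G} = {A,G} (union, +1)
OU@2: {G} ∪ {A} = {A,G} (union, +1)
COPU@2: {A,G} ∩ {A,G} = {A,G} (intersection, +0)
KW@2: {G} ∪ {A} = {A,G} (union, +1)
KLW@2: {A,G} ∪ {C} = {A,C,G} (union, +1)
CKLOPUW@2: {A,G} ∩ {A,C,G} = {A,G} (intersection, +0)
CP@3: {T} ∩ {T} = {T} (intersection, +0)
OU@3: {T} ∪ {A} = {A,T} (union, +1)
COPU@3: {T} ∩ {A,T} = {T} (intersection, +0)
KW@3: {G} ∩ {G} = {G} (intersection, +0)
KLW@3: {G} ∪ {C} = {C,G} (union, +1)
CKLOPUW@3: {T} ∪ {C,G} = {C,G,T} (union, +1)
CP@4: {A} ∪ {G} = {A,G} (union, +1)
OU@4: {G} ∪ {C} = {C,G} (union, +1)
COPU@4: {A,G} ∩ {C,G} = {G} (intersection, +0)
KW@4: {C} ∪ {A} = {A,C} (union, +1)
KLW@4: {A,C} ∩ {C} = {C} (intersection, +0)
CKLOPUW@4: {G} ∪ {C} = {C,G} (union, +1)
CP@5: {G} ∪ {A} = {A,G} (union, +1)
OU@5: {C} ∪ {T} = {C,T} (union, +1)
COPU@5: {A,G} ∪ {C,T} = {A,C,G,T} (union, +1)
KW@5: {C} ∪ {A} = {A,C} (union, +1)
KLW@5: {A,C} ∪ {G} = {A,C,G} (union, +1)
CKLOPUW@5: {A,C,G,T} ∩ {A,C,G} = {A,C,G} (intersection, +0)
per-site changes: [3, 3, 4, 3, 4, 5]; total = 22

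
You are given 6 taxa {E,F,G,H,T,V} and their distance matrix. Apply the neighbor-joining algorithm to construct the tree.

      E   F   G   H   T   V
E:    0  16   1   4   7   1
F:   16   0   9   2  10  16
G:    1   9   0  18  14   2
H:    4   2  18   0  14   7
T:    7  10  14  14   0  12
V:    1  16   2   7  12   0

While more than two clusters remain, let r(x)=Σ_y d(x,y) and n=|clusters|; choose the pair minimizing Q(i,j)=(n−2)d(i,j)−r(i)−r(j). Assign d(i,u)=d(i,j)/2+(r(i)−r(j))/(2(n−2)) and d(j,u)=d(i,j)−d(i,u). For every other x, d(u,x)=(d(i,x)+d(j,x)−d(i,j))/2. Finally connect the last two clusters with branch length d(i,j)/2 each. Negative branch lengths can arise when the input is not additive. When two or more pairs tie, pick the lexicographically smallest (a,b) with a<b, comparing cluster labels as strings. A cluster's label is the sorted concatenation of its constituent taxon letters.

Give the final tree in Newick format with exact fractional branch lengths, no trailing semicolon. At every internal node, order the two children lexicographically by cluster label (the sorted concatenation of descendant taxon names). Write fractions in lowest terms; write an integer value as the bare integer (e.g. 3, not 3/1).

(((E:-13/8,((F:2,H:0):16/3,T:17/3):33/8):13/8,G:3/2):1/4,V:1/4)

iteration 1: select F,H (d=2, Q=-90); attach at lengths (2, 0); label the merged cluster FH
  updated: d(E,FH)=9, d(FH,G)=25/2, d(FH,T)=11, d(FH,V)=21/2
iteration 2: select FH,T (d=11, Q=-54); attach at lengths (16/3, 17/3); label the merged cluster FHT
  updated: d(E,FHT)=5/2, d(FHT,G)=31/4, d(FHT,V)=23/4
iteration 3: select E,FHT (d=5/2, Q=-31/2); attach at lengths (-13/8, 33/8); label the merged cluster EFHT
  updated: d(EFHT,G)=25/8, d(EFHT,V)=17/8
iteration 4: select EFHT,G (d=25/8, Q=-29/4); attach at lengths (13/8, 3/2); label the merged cluster EFGHT
  updated: d(EFGHT,V)=1/2
iteration 5: select EFGHT,V (d=1/2); attach at lengths (1/4, 1/4); label the merged cluster EFGHTV
final tree: (((E:-13/8,((F:2,H:0):16/3,T:17/3):33/8):13/8,G:3/2):1/4,V:1/4)
total length: 153/8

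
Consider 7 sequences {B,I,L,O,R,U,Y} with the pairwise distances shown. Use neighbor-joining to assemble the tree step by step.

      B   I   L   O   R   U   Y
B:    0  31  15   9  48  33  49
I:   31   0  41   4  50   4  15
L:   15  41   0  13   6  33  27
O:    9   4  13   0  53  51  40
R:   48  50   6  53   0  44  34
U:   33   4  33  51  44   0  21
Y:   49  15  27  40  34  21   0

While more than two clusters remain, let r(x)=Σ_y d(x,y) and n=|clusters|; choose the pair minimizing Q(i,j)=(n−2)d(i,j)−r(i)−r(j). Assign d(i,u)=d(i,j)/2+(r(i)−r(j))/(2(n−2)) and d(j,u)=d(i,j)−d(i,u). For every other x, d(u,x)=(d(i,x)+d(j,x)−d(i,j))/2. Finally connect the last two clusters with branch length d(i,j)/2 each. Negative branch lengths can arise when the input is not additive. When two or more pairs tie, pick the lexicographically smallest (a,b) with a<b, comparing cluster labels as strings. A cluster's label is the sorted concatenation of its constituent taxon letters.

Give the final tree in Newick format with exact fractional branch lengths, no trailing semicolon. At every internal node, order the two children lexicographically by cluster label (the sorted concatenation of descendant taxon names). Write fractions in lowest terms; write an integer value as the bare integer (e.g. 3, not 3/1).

1. join L+R (d=6, Q=-340) ⇒ LR; edges |L|=-7, |R|=13
  updated: d(B,LR)=57/2, d(I,LR)=85/2, d(LR,O)=30, d(LR,U)=71/2, d(LR,Y)=55/2
2. join B+O (d=9, Q=-497/2) ⇒ BO; edges |B|=105/16, |O|=39/16
  updated: d(BO,I)=13, d(BO,LR)=99/4, d(BO,U)=75/2, d(BO,Y)=40
3. join BO+LR (d=99/4, Q=-685/4) ⇒ BLOR; edges |BO|=79/8, |LR|=119/8
  updated: d(BLOR,I)=123/8, d(BLOR,U)=193/8, d(BLOR,Y)=171/8
4. join BLOR+Y (d=171/8, Q=-151/2) ⇒ BLORY; edges |BLOR|=185/16, |Y|=157/16
  updated: d(BLORY,I)=9/2, d(BLORY,U)=95/8
5. join BLORY+I (d=9/2, Q=-163/8) ⇒ BILORY; edges |BLORY|=99/16, |I|=-27/16
  updated: d(BILORY,U)=91/16
6. join BILORY+U (d=91/16) ⇒ BILORUY; edges |BILORY|=91/32, |U|=91/32
final tree: (((((B:105/16,O:39/16):79/8,(L:-7,R:13):119/8):185/16,Y:157/16):99/16,I:-27/16):91/32,U:91/32)
total length: 1141/16

(((((B:105/16,O:39/16):79/8,(L:-7,R:13):119/8):185/16,Y:157/16):99/16,I:-27/16):91/32,U:91/32)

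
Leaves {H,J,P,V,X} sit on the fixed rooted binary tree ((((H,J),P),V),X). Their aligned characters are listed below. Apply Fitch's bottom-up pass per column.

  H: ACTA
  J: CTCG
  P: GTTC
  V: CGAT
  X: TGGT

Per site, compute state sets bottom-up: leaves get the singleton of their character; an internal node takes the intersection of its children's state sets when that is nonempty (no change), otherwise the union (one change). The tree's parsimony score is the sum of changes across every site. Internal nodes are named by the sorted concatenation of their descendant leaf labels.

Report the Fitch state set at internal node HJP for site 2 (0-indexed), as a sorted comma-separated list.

site 0, node HJ: H={A} ∪ J={C} → {A,C} (+1)
site 0, node HJP: HJ={A,C} ∪ P={G} → {A,C,G} (+1)
site 0, node HJPV: HJP={A,C,G} ∩ V={C} → {C} (+0)
site 0, node HJPVX: HJPV={C} ∪ X={T} → {C,T} (+1)
site 1, node HJ: H={C} ∪ J={T} → {C,T} (+1)
site 1, node HJP: HJ={C,T} ∩ P={T} → {T} (+0)
site 1, node HJPV: HJP={T} ∪ V={G} → {G,T} (+1)
site 1, node HJPVX: HJPV={G,T} ∩ X={G} → {G} (+0)
site 2, node HJ: H={T} ∪ J={C} → {C,T} (+1)
site 2, node HJP: HJ={C,T} ∩ P={T} → {T} (+0)
site 2, node HJPV: HJP={T} ∪ V={A} → {A,T} (+1)
site 2, node HJPVX: HJPV={A,T} ∪ X={G} → {A,G,T} (+1)
site 3, node HJ: H={A} ∪ J={G} → {A,G} (+1)
site 3, node HJP: HJ={A,G} ∪ P={C} → {A,C,G} (+1)
site 3, node HJPV: HJP={A,C,G} ∪ V={T} → {A,C,G,T} (+1)
site 3, node HJPVX: HJPV={A,C,G,T} ∩ X={T} → {T} (+0)
per-site changes: [3, 2, 3, 3]; total = 11

T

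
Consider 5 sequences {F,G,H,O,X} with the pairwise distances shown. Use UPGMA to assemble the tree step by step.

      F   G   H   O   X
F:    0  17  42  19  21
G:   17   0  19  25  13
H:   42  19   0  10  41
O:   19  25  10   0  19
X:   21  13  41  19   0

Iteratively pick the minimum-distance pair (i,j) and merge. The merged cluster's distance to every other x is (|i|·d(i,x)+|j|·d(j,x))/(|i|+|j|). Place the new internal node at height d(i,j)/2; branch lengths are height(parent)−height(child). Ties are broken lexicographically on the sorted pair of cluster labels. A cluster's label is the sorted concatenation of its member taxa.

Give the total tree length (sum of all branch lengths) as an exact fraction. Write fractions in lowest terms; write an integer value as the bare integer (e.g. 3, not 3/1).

97/2

1. join H+O (d=10) ⇒ HO; edges |H|=5, |O|=5
  updated: d(F,HO)=61/2, d(G,HO)=22, d(HO,X)=30
2. join G+X (d=13) ⇒ GX; edges |G|=13/2, |X|=13/2
  updated: d(F,GX)=19, d(GX,HO)=26
3. join F+GX (d=19) ⇒ FGX; edges |F|=19/2, |GX|=3
  updated: d(FGX,HO)=55/2
4. join FGX+HO (d=55/2) ⇒ FGHOX; edges |FGX|=17/4, |HO|=35/4
final tree: ((F:19/2,(G:13/2,X:13/2):3):17/4,(H:5,O:5):35/4)
total length: 97/2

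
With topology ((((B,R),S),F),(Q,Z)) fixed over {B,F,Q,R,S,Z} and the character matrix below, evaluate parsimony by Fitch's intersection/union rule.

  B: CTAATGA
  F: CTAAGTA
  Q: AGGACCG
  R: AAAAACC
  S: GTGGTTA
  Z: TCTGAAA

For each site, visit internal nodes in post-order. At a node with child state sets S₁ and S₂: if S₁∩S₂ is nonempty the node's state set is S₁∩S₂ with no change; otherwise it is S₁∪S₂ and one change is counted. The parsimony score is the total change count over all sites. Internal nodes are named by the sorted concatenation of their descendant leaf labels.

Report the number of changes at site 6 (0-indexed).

2

[col 0] BR: children B:{C}, R:{A} ∪→ {A,C}; cost 1
[col 0] BRS: children BR:{A,C}, S:{G} ∪→ {A,C,G}; cost 1
[col 0] BFRS: children BRS:{A,C,G}, F:{C} ∩→ {C}; cost 0
[col 0] QZ: children Q:{A}, Z:{T} ∪→ {A,T}; cost 1
[col 0] BFQRSZ: children BFRS:{C}, QZ:{A,T} ∪→ {A,C,T}; cost 1
[col 1] BR: children B:{T}, R:{A} ∪→ {A,T}; cost 1
[col 1] BRS: children BR:{A,T}, S:{T} ∩→ {T}; cost 0
[col 1] BFRS: children BRS:{T}, F:{T} ∩→ {T}; cost 0
[col 1] QZ: children Q:{G}, Z:{C} ∪→ {C,G}; cost 1
[col 1] BFQRSZ: children BFRS:{T}, QZ:{C,G} ∪→ {C,G,T}; cost 1
[col 2] BR: children B:{A}, R:{A} ∩→ {A}; cost 0
[col 2] BRS: children BR:{A}, S:{G} ∪→ {A,G}; cost 1
[col 2] BFRS: children BRS:{A,G}, F:{A} ∩→ {A}; cost 0
[col 2] QZ: children Q:{G}, Z:{T} ∪→ {G,T}; cost 1
[col 2] BFQRSZ: children BFRS:{A}, QZ:{G,T} ∪→ {A,G,T}; cost 1
[col 3] BR: children B:{A}, R:{A} ∩→ {A}; cost 0
[col 3] BRS: children BR:{A}, S:{G} ∪→ {A,G}; cost 1
[col 3] BFRS: children BRS:{A,G}, F:{A} ∩→ {A}; cost 0
[col 3] QZ: children Q:{A}, Z:{G} ∪→ {A,G}; cost 1
[col 3] BFQRSZ: children BFRS:{A}, QZ:{A,G} ∩→ {A}; cost 0
[col 4] BR: children B:{T}, R:{A} ∪→ {A,T}; cost 1
[col 4] BRS: children BR:{A,T}, S:{T} ∩→ {T}; cost 0
[col 4] BFRS: children BRS:{T}, F:{G} ∪→ {G,T}; cost 1
[col 4] QZ: children Q:{C}, Z:{A} ∪→ {A,C}; cost 1
[col 4] BFQRSZ: children BFRS:{G,T}, QZ:{A,C} ∪→ {A,C,G,T}; cost 1
[col 5] BR: children B:{G}, R:{C} ∪→ {C,G}; cost 1
[col 5] BRS: children BR:{C,G}, S:{T} ∪→ {C,G,T}; cost 1
[col 5] BFRS: children BRS:{C,G,T}, F:{T} ∩→ {T}; cost 0
[col 5] QZ: children Q:{C}, Z:{A} ∪→ {A,C}; cost 1
[col 5] BFQRSZ: children BFRS:{T}, QZ:{A,C} ∪→ {A,C,T}; cost 1
[col 6] BR: children B:{A}, R:{C} ∪→ {A,C}; cost 1
[col 6] BRS: children BR:{A,C}, S:{A} ∩→ {A}; cost 0
[col 6] BFRS: children BRS:{A}, F:{A} ∩→ {A}; cost 0
[col 6] QZ: children Q:{G}, Z:{A} ∪→ {A,G}; cost 1
[col 6] BFQRSZ: children BFRS:{A}, QZ:{A,G} ∩→ {A}; cost 0
per-site changes: [4, 3, 3, 2, 4, 4, 2]; total = 22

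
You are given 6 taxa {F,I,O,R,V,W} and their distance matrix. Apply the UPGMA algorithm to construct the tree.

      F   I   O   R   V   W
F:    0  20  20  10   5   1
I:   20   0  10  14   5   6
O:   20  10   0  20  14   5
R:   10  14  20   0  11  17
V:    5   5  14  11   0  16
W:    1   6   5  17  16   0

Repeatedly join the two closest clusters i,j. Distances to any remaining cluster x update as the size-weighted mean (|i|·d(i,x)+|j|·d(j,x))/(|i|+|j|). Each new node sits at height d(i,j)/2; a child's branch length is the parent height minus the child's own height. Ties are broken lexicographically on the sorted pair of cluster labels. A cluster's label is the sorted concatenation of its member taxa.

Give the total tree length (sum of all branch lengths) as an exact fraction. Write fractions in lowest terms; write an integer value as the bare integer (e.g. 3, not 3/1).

1. join F+W (d=1) ⇒ FW; edges |F|=1/2, |W|=1/2
  updated: d(FW,I)=13, d(FW,O)=25/2, d(FW,R)=27/2, d(FW,V)=21/2
2. join I+V (d=5) ⇒ IV; edges |I|=5/2, |V|=5/2
  updated: d(FW,IV)=47/4, d(IV,O)=12, d(IV,R)=25/2
3. join FW+IV (d=47/4) ⇒ FIVW; edges |FW|=43/8, |IV|=27/8
  updated: d(FIVW,O)=49/4, d(FIVW,R)=13
4. join FIVW+O (d=49/4) ⇒ FIOVW; edges |FIVW|=1/4, |O|=49/8
  updated: d(FIOVW,R)=72/5
5. join FIOVW+R (d=72/5) ⇒ FIORVW; edges |FIOVW|=43/40, |R|=36/5
final tree: ((((F:1/2,W:1/2):43/8,(I:5/2,V:5/2):27/8):1/4,O:49/8):43/40,R:36/5)
total length: 147/5

147/5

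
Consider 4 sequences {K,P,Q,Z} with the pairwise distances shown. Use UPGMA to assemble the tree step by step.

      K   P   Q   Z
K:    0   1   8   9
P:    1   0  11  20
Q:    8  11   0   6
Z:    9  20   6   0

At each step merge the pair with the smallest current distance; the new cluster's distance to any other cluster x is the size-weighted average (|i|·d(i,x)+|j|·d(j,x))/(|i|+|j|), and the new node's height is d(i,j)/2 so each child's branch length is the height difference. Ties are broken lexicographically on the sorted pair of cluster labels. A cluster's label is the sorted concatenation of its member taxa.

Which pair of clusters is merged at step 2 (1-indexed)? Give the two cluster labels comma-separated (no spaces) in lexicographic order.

step 1: merge (K,P) at d=1; branch lengths K→1/2, P→1/2; new cluster KP
  updated: d(KP,Q)=19/2, d(KP,Z)=29/2
step 2: merge (Q,Z) at d=6; branch lengths Q→3, Z→3; new cluster QZ
  updated: d(KP,QZ)=12
step 3: merge (KP,QZ) at d=12; branch lengths KP→11/2, QZ→3; new cluster KPQZ
final tree: ((K:1/2,P:1/2):11/2,(Q:3,Z:3):3)
total length: 31/2

Q,Z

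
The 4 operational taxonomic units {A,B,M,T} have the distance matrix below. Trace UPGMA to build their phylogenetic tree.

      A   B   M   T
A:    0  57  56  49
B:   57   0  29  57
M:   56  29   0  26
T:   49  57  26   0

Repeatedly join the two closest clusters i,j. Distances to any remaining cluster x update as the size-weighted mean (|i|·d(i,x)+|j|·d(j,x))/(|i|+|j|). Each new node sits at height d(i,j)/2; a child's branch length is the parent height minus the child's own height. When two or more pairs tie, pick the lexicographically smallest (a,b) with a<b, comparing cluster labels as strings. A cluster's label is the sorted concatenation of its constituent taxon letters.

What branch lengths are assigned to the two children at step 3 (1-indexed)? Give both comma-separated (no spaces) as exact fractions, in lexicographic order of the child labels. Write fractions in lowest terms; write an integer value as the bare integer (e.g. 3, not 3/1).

iteration 1: select M,T (d=26); attach at lengths (13, 13); label the merged cluster MT
  updated: d(A,MT)=105/2, d(B,MT)=43
iteration 2: select B,MT (d=43); attach at lengths (43/2, 17/2); label the merged cluster BMT
  updated: d(A,BMT)=54
iteration 3: select A,BMT (d=54); attach at lengths (27, 11/2); label the merged cluster ABMT
final tree: (A:27,(B:43/2,(M:13,T:13):17/2):11/2)
total length: 177/2

27,11/2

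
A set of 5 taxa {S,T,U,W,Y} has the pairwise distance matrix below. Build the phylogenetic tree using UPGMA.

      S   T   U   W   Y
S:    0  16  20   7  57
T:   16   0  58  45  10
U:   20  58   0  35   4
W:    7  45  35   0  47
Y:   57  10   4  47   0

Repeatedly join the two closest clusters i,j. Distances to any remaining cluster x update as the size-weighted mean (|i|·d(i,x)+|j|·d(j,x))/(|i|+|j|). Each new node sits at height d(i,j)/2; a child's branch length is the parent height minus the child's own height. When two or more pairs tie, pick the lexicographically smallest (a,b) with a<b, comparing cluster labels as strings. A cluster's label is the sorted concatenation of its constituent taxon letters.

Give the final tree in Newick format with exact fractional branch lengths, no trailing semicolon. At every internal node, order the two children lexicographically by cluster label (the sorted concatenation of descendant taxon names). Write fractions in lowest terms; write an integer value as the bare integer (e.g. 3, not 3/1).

step 1: merge (U,Y) at d=4; branch lengths U→2, Y→2; new cluster UY
  updated: d(S,UY)=77/2, d(T,UY)=34, d(UY,W)=41
step 2: merge (S,W) at d=7; branch lengths S→7/2, W→7/2; new cluster SW
  updated: d(SW,T)=61/2, d(SW,UY)=159/4
step 3: merge (SW,T) at d=61/2; branch lengths SW→47/4, T→61/4; new cluster STW
  updated: d(STW,UY)=227/6
step 4: merge (STW,UY) at d=227/6; branch lengths STW→11/3, UY→203/12; new cluster STUWY
final tree: (((S:7/2,W:7/2):47/4,T:61/4):11/3,(U:2,Y:2):203/12)
total length: 703/12

(((S:7/2,W:7/2):47/4,T:61/4):11/3,(U:2,Y:2):203/12)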